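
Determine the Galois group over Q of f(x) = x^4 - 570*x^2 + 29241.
Gal(K/Q) = Z/2Z (cyclic of order 2)

f factors as (x^2 - 57)(x^2 - 513), so the splitting field is K = Q(sqrt(57), sqrt(513)). The squarefree part of 57 is 57 and the squarefree part of 513 is also 57, so sqrt(57) and sqrt(513) are both rational multiples of sqrt(57). Hence Q(sqrt(57)) = Q(sqrt(513)) = Q(sqrt(57)), and the splitting field collapses to a single degree-2 extension with Galois group Z/2Z.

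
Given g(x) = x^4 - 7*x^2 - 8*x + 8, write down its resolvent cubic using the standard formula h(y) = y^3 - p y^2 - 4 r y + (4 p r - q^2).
h(y) = y^3 + 7*y^2 - 32*y - 288

Identify coefficients: p = -7, q = -8, r = 8.
Plug into h(y) = y^3 - p y^2 - 4 r y + (4 p r - q^2):
  h(y) = y^3 - (-7) y^2 - 4*(8) y + (4*(-7)*(8) - (-8)^2)
       = y^3 + (7) y^2 + (-32) y + (-288).
Simplifying: h(y) = y^3 + 7*y^2 - 32*y - 288.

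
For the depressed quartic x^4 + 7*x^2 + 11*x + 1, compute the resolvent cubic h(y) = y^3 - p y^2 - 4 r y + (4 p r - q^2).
h(y) = y^3 - 7*y^2 - 4*y - 93

Identify coefficients: p = 7, q = 11, r = 1.
Plug into h(y) = y^3 - p y^2 - 4 r y + (4 p r - q^2):
  h(y) = y^3 - (7) y^2 - 4*(1) y + (4*(7)*(1) - (11)^2)
       = y^3 + (-7) y^2 + (-4) y + (-93).
Simplifying: h(y) = y^3 - 7*y^2 - 4*y - 93.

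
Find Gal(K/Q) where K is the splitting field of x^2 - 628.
Gal(K/Q) = Z/2Z (cyclic of order 2)

x^2 - 628 is irreducible over Q since 628 is not a rational square. The splitting field Q(sqrt(628)) has degree 2 over Q, and its unique nontrivial automorphism is sqrt(628) ↦ -sqrt(628). Hence Gal(Q(sqrt(628))/Q) = Z/2Z.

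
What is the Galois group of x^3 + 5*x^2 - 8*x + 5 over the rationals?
Gal(K/Q) = S_3 (symmetric group of order 6)

Compute the discriminant of x^3 + (5)*x^2 + (-8)*x + (5): Δ = -3127. Since Δ is not a rational square, the Galois group is not contained in A_3; it must be the full S_3 (irreducibility of the cubic rules out anything smaller).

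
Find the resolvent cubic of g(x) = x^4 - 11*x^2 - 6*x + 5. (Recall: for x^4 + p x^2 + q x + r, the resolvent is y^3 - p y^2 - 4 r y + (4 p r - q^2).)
h(y) = y^3 + 11*y^2 - 20*y - 256

Identify coefficients: p = -11, q = -6, r = 5.
Plug into h(y) = y^3 - p y^2 - 4 r y + (4 p r - q^2):
  h(y) = y^3 - (-11) y^2 - 4*(5) y + (4*(-11)*(5) - (-6)^2)
       = y^3 + (11) y^2 + (-20) y + (-256).
Simplifying: h(y) = y^3 + 11*y^2 - 20*y - 256.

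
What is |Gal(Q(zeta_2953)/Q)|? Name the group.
|Gal(Q(zeta_2953)/Q)| = phi(2953) = 2952; group ≅ (Z/2953Z)^* ≅ Z/2952Z

The n-th cyclotomic polynomial Φ_2953(x) is the minimal polynomial of zeta_2953 over Q and has degree phi(2953) = 2952. So Q(zeta_2953) is a degree-2952 Galois extension with Galois group (Z/2953Z)^*. (Z/2953Z)^* is cyclic since 2953 is an odd prime power (or 4). Hence Gal(Q(zeta_2953)/Q) ≅ Z/2952Z.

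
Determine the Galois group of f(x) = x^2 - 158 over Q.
Gal(K/Q) = Z/2Z (cyclic of order 2)

x^2 - 158 is irreducible over Q since 158 is not a rational square. The splitting field Q(sqrt(158)) has degree 2 over Q, and its unique nontrivial automorphism is sqrt(158) ↦ -sqrt(158). Hence Gal(Q(sqrt(158))/Q) = Z/2Z.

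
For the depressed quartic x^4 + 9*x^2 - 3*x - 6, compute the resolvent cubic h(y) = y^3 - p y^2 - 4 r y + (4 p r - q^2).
h(y) = y^3 - 9*y^2 + 24*y - 225

Identify coefficients: p = 9, q = -3, r = -6.
Plug into h(y) = y^3 - p y^2 - 4 r y + (4 p r - q^2):
  h(y) = y^3 - (9) y^2 - 4*(-6) y + (4*(9)*(-6) - (-3)^2)
       = y^3 + (-9) y^2 + (24) y + (-225).
Simplifying: h(y) = y^3 - 9*y^2 + 24*y - 225.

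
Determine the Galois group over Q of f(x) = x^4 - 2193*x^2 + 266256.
Gal(K/Q) = Z/2Z (cyclic of order 2)

f factors as (x^2 - 129)(x^2 - 2064), so the splitting field is K = Q(sqrt(129), sqrt(2064)). The squarefree part of 129 is 129 and the squarefree part of 2064 is also 129, so sqrt(129) and sqrt(2064) are both rational multiples of sqrt(129). Hence Q(sqrt(129)) = Q(sqrt(2064)) = Q(sqrt(129)), and the splitting field collapses to a single degree-2 extension with Galois group Z/2Z.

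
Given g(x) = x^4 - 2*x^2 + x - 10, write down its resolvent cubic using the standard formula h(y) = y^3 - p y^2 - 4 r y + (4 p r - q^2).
h(y) = y^3 + 2*y^2 + 40*y + 79

Identify coefficients: p = -2, q = 1, r = -10.
Plug into h(y) = y^3 - p y^2 - 4 r y + (4 p r - q^2):
  h(y) = y^3 - (-2) y^2 - 4*(-10) y + (4*(-2)*(-10) - (1)^2)
       = y^3 + (2) y^2 + (40) y + (79).
Simplifying: h(y) = y^3 + 2*y^2 + 40*y + 79.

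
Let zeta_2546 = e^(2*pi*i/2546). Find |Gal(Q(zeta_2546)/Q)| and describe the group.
|Gal(Q(zeta_2546)/Q)| = phi(2546) = 1188; group ≅ (Z/2546Z)^* ≅ Z/18Z × Z/66Z

The n-th cyclotomic polynomial Φ_2546(x) is the minimal polynomial of zeta_2546 over Q and has degree phi(2546) = 1188. So Q(zeta_2546) is a degree-1188 Galois extension with Galois group (Z/2546Z)^*. By CRT, (Z/2546Z)^* ≅ (Z/2Z)^* × (Z/19Z)^* × (Z/67Z)^*. Each prime-power unit group is (Z/2Z)^* ≅ trivial group (order 1); (Z/19Z)^* ≅ Z/18Z; (Z/67Z)^* ≅ Z/66Z. Hence Gal(Q(zeta_2546)/Q) ≅ Z/18Z × Z/66Z.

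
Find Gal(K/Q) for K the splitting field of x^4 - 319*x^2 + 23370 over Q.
Gal(K/Q) = V_4 (Klein four-group, Z/2Z × Z/2Z)

f factors as (x^2 - 205)(x^2 - 114), so the splitting field is K = Q(sqrt(205), sqrt(114)). The elements 205, 114, 23370 are all non-squares in Q, so sqrt(205) and sqrt(114) generate independent quadratic extensions. Thus [K:Q] = 4 and Gal(K/Q) is generated by the two order-2 automorphisms sqrt(205) ↦ -sqrt(205) and sqrt(114) ↦ -sqrt(114), giving V_4.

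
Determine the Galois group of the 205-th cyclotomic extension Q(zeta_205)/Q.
|Gal(Q(zeta_205)/Q)| = phi(205) = 160; group ≅ (Z/205Z)^* ≅ Z/4Z × Z/40Z

The n-th cyclotomic polynomial Φ_205(x) is the minimal polynomial of zeta_205 over Q and has degree phi(205) = 160. So Q(zeta_205) is a degree-160 Galois extension with Galois group (Z/205Z)^*. By CRT, (Z/205Z)^* ≅ (Z/5Z)^* × (Z/41Z)^*. Each prime-power unit group is (Z/5Z)^* ≅ Z/4Z; (Z/41Z)^* ≅ Z/40Z. Hence Gal(Q(zeta_205)/Q) ≅ Z/4Z × Z/40Z.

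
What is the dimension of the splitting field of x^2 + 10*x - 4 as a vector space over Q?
[K:Q] = 2

The discriminant of x^2 + (10)*x + (-4) is b^2 - 4c = 100 - (-16) = 116. Since 116 is not a perfect square in Q, the polynomial is irreducible over Q. Its two roots generate a degree-2 extension, so [K:Q] = 2.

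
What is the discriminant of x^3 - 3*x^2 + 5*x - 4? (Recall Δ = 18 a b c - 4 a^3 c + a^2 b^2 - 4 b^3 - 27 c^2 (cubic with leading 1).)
Δ = -59

For x^3 + a x^2 + b x + c the discriminant is Δ = 18 a b c - 4 a^3 c + a^2 b^2 - 4 b^3 - 27 c^2.
Plug a = -3, b = 5, c = -4:
  18*(-3)*(5)*(-4) - 4*(-3)^3*(-4) + (-3)^2*(5)^2 - 4*(5)^3 - 27*(-4)^2
  = 1080 + (-432) + 225 + (-500) + (-432)
  = -59.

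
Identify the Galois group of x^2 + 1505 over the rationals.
Gal(K/Q) = Z/2Z (cyclic of order 2)

x^2 + 1505 is irreducible over Q since -1505 is not a rational square. The splitting field Q(sqrt(-1505)) has degree 2 over Q, and its unique nontrivial automorphism is sqrt(-1505) ↦ -sqrt(-1505). Hence Gal(Q(sqrt(-1505))/Q) = Z/2Z.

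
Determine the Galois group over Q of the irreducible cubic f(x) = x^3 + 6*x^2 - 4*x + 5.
Gal(K/Q) = S_3 (symmetric group of order 6)

Compute the discriminant of x^3 + (6)*x^2 + (-4)*x + (5): Δ = -6323. Since Δ is not a rational square, the Galois group is not contained in A_3; it must be the full S_3 (irreducibility of the cubic rules out anything smaller).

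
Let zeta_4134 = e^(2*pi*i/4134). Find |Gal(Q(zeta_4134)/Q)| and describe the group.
|Gal(Q(zeta_4134)/Q)| = phi(4134) = 1248; group ≅ (Z/4134Z)^* ≅ Z/2Z × Z/12Z × Z/52Z

The n-th cyclotomic polynomial Φ_4134(x) is the minimal polynomial of zeta_4134 over Q and has degree phi(4134) = 1248. So Q(zeta_4134) is a degree-1248 Galois extension with Galois group (Z/4134Z)^*. By CRT, (Z/4134Z)^* ≅ (Z/2Z)^* × (Z/3Z)^* × (Z/13Z)^* × (Z/53Z)^*. Each prime-power unit group is (Z/2Z)^* ≅ trivial group (order 1); (Z/3Z)^* ≅ Z/2Z; (Z/13Z)^* ≅ Z/12Z; (Z/53Z)^* ≅ Z/52Z. Hence Gal(Q(zeta_4134)/Q) ≅ Z/2Z × Z/12Z × Z/52Z.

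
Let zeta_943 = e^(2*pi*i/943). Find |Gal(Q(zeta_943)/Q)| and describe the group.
|Gal(Q(zeta_943)/Q)| = phi(943) = 880; group ≅ (Z/943Z)^* ≅ Z/22Z × Z/40Z

The n-th cyclotomic polynomial Φ_943(x) is the minimal polynomial of zeta_943 over Q and has degree phi(943) = 880. So Q(zeta_943) is a degree-880 Galois extension with Galois group (Z/943Z)^*. By CRT, (Z/943Z)^* ≅ (Z/23Z)^* × (Z/41Z)^*. Each prime-power unit group is (Z/23Z)^* ≅ Z/22Z; (Z/41Z)^* ≅ Z/40Z. Hence Gal(Q(zeta_943)/Q) ≅ Z/22Z × Z/40Z.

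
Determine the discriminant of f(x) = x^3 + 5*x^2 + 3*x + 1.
Δ = -140

For x^3 + a x^2 + b x + c the discriminant is Δ = 18 a b c - 4 a^3 c + a^2 b^2 - 4 b^3 - 27 c^2.
Plug a = 5, b = 3, c = 1:
  18*(5)*(3)*(1) - 4*(5)^3*(1) + (5)^2*(3)^2 - 4*(3)^3 - 27*(1)^2
  = 270 + (-500) + 225 + (-108) + (-27)
  = -140.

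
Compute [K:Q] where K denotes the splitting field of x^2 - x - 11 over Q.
[K:Q] = 2

The discriminant of x^2 + (-1)*x + (-11) is b^2 - 4c = 1 - (-44) = 45. Since 45 is not a perfect square in Q, the polynomial is irreducible over Q. Its two roots generate a degree-2 extension, so [K:Q] = 2.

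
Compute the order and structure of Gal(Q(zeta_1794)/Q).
|Gal(Q(zeta_1794)/Q)| = phi(1794) = 528; group ≅ (Z/1794Z)^* ≅ Z/2Z × Z/12Z × Z/22Z

The n-th cyclotomic polynomial Φ_1794(x) is the minimal polynomial of zeta_1794 over Q and has degree phi(1794) = 528. So Q(zeta_1794) is a degree-528 Galois extension with Galois group (Z/1794Z)^*. By CRT, (Z/1794Z)^* ≅ (Z/2Z)^* × (Z/3Z)^* × (Z/13Z)^* × (Z/23Z)^*. Each prime-power unit group is (Z/2Z)^* ≅ trivial group (order 1); (Z/3Z)^* ≅ Z/2Z; (Z/13Z)^* ≅ Z/12Z; (Z/23Z)^* ≅ Z/22Z. Hence Gal(Q(zeta_1794)/Q) ≅ Z/2Z × Z/12Z × Z/22Z.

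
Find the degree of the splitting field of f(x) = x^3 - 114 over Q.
[K:Q] = 6

x^3 - 114 has one real root r = 114^(1/3) and two complex roots r*zeta_3, r*zeta_3^2 where zeta_3 = e^(2*pi*i/3). The splitting field is Q(r, zeta_3). [Q(r):Q] = 3 and [Q(zeta_3):Q] = 2 with gcd = 1, so [Q(r, zeta_3):Q] = 3 * 2 = 6.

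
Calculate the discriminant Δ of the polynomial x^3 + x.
Δ = -4

For a depressed cubic x^3 + p x + q the discriminant is Δ = -4 p^3 - 27 q^2 = -4*(1)^3 - 27*(0)^2 = -4 - 0 = -4.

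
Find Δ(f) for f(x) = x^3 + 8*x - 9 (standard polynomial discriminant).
Δ = -4235

For a depressed cubic x^3 + p x + q the discriminant is Δ = -4 p^3 - 27 q^2 = -4*(8)^3 - 27*(-9)^2 = -2048 - 2187 = -4235.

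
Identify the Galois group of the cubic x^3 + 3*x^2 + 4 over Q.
Gal(K/Q) = S_3 (symmetric group of order 6)

Compute the discriminant of x^3 + (3)*x^2 + (0)*x + (4): Δ = -864. Since Δ is not a rational square, the Galois group is not contained in A_3; it must be the full S_3 (irreducibility of the cubic rules out anything smaller).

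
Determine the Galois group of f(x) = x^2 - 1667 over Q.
Gal(K/Q) = Z/2Z (cyclic of order 2)

x^2 - 1667 is irreducible over Q since 1667 is not a rational square. The splitting field Q(sqrt(1667)) has degree 2 over Q, and its unique nontrivial automorphism is sqrt(1667) ↦ -sqrt(1667). Hence Gal(Q(sqrt(1667))/Q) = Z/2Z.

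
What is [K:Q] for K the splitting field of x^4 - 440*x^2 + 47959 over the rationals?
[K:Q] = 4

f factors as (x^2 - 199)(x^2 - 241); the splitting field is K = Q(sqrt(199), sqrt(241)). Since 199, 241, and 47959 are all non-squares in Q, the three subfields Q(sqrt(199)), Q(sqrt(241)), Q(sqrt(47959)) are distinct degree-2 extensions, so [K:Q] = 4 (Klein four Galois group).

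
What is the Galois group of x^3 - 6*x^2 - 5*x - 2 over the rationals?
Gal(K/Q) = S_3 (symmetric group of order 6)

Compute the discriminant of x^3 + (-6)*x^2 + (-5)*x + (-2): Δ = -1516. Since Δ is not a rational square, the Galois group is not contained in A_3; it must be the full S_3 (irreducibility of the cubic rules out anything smaller).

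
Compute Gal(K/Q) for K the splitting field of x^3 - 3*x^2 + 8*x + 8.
Gal(K/Q) = S_3 (symmetric group of order 6)

Compute the discriminant of x^3 + (-3)*x^2 + (8)*x + (8): Δ = -5792. Since Δ is not a rational square, the Galois group is not contained in A_3; it must be the full S_3 (irreducibility of the cubic rules out anything smaller).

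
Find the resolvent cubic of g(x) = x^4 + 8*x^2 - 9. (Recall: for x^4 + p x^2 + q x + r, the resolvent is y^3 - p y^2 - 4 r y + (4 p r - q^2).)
h(y) = y^3 - 8*y^2 + 36*y - 288

Identify coefficients: p = 8, q = 0, r = -9.
Plug into h(y) = y^3 - p y^2 - 4 r y + (4 p r - q^2):
  h(y) = y^3 - (8) y^2 - 4*(-9) y + (4*(8)*(-9) - (0)^2)
       = y^3 + (-8) y^2 + (36) y + (-288).
Simplifying: h(y) = y^3 - 8*y^2 + 36*y - 288.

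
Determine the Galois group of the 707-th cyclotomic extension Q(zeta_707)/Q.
|Gal(Q(zeta_707)/Q)| = phi(707) = 600; group ≅ (Z/707Z)^* ≅ Z/6Z × Z/100Z

The n-th cyclotomic polynomial Φ_707(x) is the minimal polynomial of zeta_707 over Q and has degree phi(707) = 600. So Q(zeta_707) is a degree-600 Galois extension with Galois group (Z/707Z)^*. By CRT, (Z/707Z)^* ≅ (Z/7Z)^* × (Z/101Z)^*. Each prime-power unit group is (Z/7Z)^* ≅ Z/6Z; (Z/101Z)^* ≅ Z/100Z. Hence Gal(Q(zeta_707)/Q) ≅ Z/6Z × Z/100Z.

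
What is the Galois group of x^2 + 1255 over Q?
Gal(K/Q) = Z/2Z (cyclic of order 2)

x^2 + 1255 is irreducible over Q since -1255 is not a rational square. The splitting field Q(sqrt(-1255)) has degree 2 over Q, and its unique nontrivial automorphism is sqrt(-1255) ↦ -sqrt(-1255). Hence Gal(Q(sqrt(-1255))/Q) = Z/2Z.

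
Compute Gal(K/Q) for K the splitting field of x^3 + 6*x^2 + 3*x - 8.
Gal(K/Q) = S_3 (symmetric group of order 6)

Compute the discriminant of x^3 + (6)*x^2 + (3)*x + (-8): Δ = 2808. Since Δ is not a rational square, the Galois group is not contained in A_3; it must be the full S_3 (irreducibility of the cubic rules out anything smaller).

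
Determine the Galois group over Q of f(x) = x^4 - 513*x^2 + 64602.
Gal(K/Q) = V_4 (Klein four-group, Z/2Z × Z/2Z)

f factors as (x^2 - 222)(x^2 - 291), so the splitting field is K = Q(sqrt(222), sqrt(291)). The elements 222, 291, 64602 are all non-squares in Q, so sqrt(222) and sqrt(291) generate independent quadratic extensions. Thus [K:Q] = 4 and Gal(K/Q) is generated by the two order-2 automorphisms sqrt(222) ↦ -sqrt(222) and sqrt(291) ↦ -sqrt(291), giving V_4.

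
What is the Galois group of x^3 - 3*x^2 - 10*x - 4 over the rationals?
Gal(K/Q) = S_3 (symmetric group of order 6)

Compute the discriminant of x^3 + (-3)*x^2 + (-10)*x + (-4): Δ = 1876. Since Δ is not a rational square, the Galois group is not contained in A_3; it must be the full S_3 (irreducibility of the cubic rules out anything smaller).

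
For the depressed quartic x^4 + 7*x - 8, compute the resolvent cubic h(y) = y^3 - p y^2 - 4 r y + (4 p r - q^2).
h(y) = y^3 + 32*y - 49

Identify coefficients: p = 0, q = 7, r = -8.
Plug into h(y) = y^3 - p y^2 - 4 r y + (4 p r - q^2):
  h(y) = y^3 - (0) y^2 - 4*(-8) y + (4*(0)*(-8) - (7)^2)
       = y^3 + (0) y^2 + (32) y + (-49).
Simplifying: h(y) = y^3 + 32*y - 49.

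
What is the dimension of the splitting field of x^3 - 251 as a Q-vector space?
[K:Q] = 6

x^3 - 251 has one real root r = 251^(1/3) and two complex roots r*zeta_3, r*zeta_3^2 where zeta_3 = e^(2*pi*i/3). The splitting field is Q(r, zeta_3). [Q(r):Q] = 3 and [Q(zeta_3):Q] = 2 with gcd = 1, so [Q(r, zeta_3):Q] = 3 * 2 = 6.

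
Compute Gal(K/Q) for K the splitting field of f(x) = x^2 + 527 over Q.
Gal(K/Q) = Z/2Z (cyclic of order 2)

x^2 + 527 is irreducible over Q since -527 is not a rational square. The splitting field Q(sqrt(-527)) has degree 2 over Q, and its unique nontrivial automorphism is sqrt(-527) ↦ -sqrt(-527). Hence Gal(Q(sqrt(-527))/Q) = Z/2Z.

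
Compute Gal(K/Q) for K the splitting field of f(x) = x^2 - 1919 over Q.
Gal(K/Q) = Z/2Z (cyclic of order 2)

x^2 - 1919 is irreducible over Q since 1919 is not a rational square. The splitting field Q(sqrt(1919)) has degree 2 over Q, and its unique nontrivial automorphism is sqrt(1919) ↦ -sqrt(1919). Hence Gal(Q(sqrt(1919))/Q) = Z/2Z.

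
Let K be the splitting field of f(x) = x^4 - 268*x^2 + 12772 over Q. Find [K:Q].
[K:Q] = 4

f factors as (x^2 - 206)(x^2 - 62); the splitting field is K = Q(sqrt(206), sqrt(62)). Since 206, 62, and 12772 are all non-squares in Q, the three subfields Q(sqrt(206)), Q(sqrt(62)), Q(sqrt(12772)) are distinct degree-2 extensions, so [K:Q] = 4 (Klein four Galois group).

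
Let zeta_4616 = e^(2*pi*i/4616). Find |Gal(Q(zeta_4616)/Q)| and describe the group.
|Gal(Q(zeta_4616)/Q)| = phi(4616) = 2304; group ≅ (Z/4616Z)^* ≅ Z/2Z × Z/2Z × Z/576Z

The n-th cyclotomic polynomial Φ_4616(x) is the minimal polynomial of zeta_4616 over Q and has degree phi(4616) = 2304. So Q(zeta_4616) is a degree-2304 Galois extension with Galois group (Z/4616Z)^*. By CRT, (Z/4616Z)^* ≅ (Z/8Z)^* × (Z/577Z)^*. Each prime-power unit group is (Z/8Z)^* ≅ Z/2Z × Z/2Z; (Z/577Z)^* ≅ Z/576Z. Hence Gal(Q(zeta_4616)/Q) ≅ Z/2Z × Z/2Z × Z/576Z.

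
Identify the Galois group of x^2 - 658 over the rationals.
Gal(K/Q) = Z/2Z (cyclic of order 2)

x^2 - 658 is irreducible over Q since 658 is not a rational square. The splitting field Q(sqrt(658)) has degree 2 over Q, and its unique nontrivial automorphism is sqrt(658) ↦ -sqrt(658). Hence Gal(Q(sqrt(658))/Q) = Z/2Z.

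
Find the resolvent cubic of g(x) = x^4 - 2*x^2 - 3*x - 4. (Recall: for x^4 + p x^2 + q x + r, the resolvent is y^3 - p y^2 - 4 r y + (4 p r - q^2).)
h(y) = y^3 + 2*y^2 + 16*y + 23

Identify coefficients: p = -2, q = -3, r = -4.
Plug into h(y) = y^3 - p y^2 - 4 r y + (4 p r - q^2):
  h(y) = y^3 - (-2) y^2 - 4*(-4) y + (4*(-2)*(-4) - (-3)^2)
       = y^3 + (2) y^2 + (16) y + (23).
Simplifying: h(y) = y^3 + 2*y^2 + 16*y + 23.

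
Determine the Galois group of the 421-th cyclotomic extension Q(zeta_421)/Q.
|Gal(Q(zeta_421)/Q)| = phi(421) = 420; group ≅ (Z/421Z)^* ≅ Z/420Z

The n-th cyclotomic polynomial Φ_421(x) is the minimal polynomial of zeta_421 over Q and has degree phi(421) = 420. So Q(zeta_421) is a degree-420 Galois extension with Galois group (Z/421Z)^*. (Z/421Z)^* is cyclic since 421 is an odd prime power (or 4). Hence Gal(Q(zeta_421)/Q) ≅ Z/420Z.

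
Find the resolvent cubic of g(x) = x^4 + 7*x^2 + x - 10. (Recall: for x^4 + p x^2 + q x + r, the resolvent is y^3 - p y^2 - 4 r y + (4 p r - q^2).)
h(y) = y^3 - 7*y^2 + 40*y - 281

Identify coefficients: p = 7, q = 1, r = -10.
Plug into h(y) = y^3 - p y^2 - 4 r y + (4 p r - q^2):
  h(y) = y^3 - (7) y^2 - 4*(-10) y + (4*(7)*(-10) - (1)^2)
       = y^3 + (-7) y^2 + (40) y + (-281).
Simplifying: h(y) = y^3 - 7*y^2 + 40*y - 281.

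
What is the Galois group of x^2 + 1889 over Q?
Gal(K/Q) = Z/2Z (cyclic of order 2)

x^2 + 1889 is irreducible over Q since -1889 is not a rational square. The splitting field Q(sqrt(-1889)) has degree 2 over Q, and its unique nontrivial automorphism is sqrt(-1889) ↦ -sqrt(-1889). Hence Gal(Q(sqrt(-1889))/Q) = Z/2Z.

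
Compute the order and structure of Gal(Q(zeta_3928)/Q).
|Gal(Q(zeta_3928)/Q)| = phi(3928) = 1960; group ≅ (Z/3928Z)^* ≅ Z/2Z × Z/2Z × Z/490Z

The n-th cyclotomic polynomial Φ_3928(x) is the minimal polynomial of zeta_3928 over Q and has degree phi(3928) = 1960. So Q(zeta_3928) is a degree-1960 Galois extension with Galois group (Z/3928Z)^*. By CRT, (Z/3928Z)^* ≅ (Z/8Z)^* × (Z/491Z)^*. Each prime-power unit group is (Z/8Z)^* ≅ Z/2Z × Z/2Z; (Z/491Z)^* ≅ Z/490Z. Hence Gal(Q(zeta_3928)/Q) ≅ Z/2Z × Z/2Z × Z/490Z.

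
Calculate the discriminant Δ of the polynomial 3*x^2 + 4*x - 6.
Δ = 88

For a quadratic a x^2 + b x + c the discriminant is Δ = b^2 - 4ac = (4)^2 - 4*(3)*(-6) = 16 - (-72) = 88.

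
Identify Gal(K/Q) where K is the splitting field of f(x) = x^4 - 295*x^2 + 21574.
Gal(K/Q) = V_4 (Klein four-group, Z/2Z × Z/2Z)

f factors as (x^2 - 134)(x^2 - 161), so the splitting field is K = Q(sqrt(134), sqrt(161)). The elements 134, 161, 21574 are all non-squares in Q, so sqrt(134) and sqrt(161) generate independent quadratic extensions. Thus [K:Q] = 4 and Gal(K/Q) is generated by the two order-2 automorphisms sqrt(134) ↦ -sqrt(134) and sqrt(161) ↦ -sqrt(161), giving V_4.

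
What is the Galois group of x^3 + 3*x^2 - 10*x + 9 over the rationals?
Gal(K/Q) = S_3 (symmetric group of order 6)

Compute the discriminant of x^3 + (3)*x^2 + (-10)*x + (9): Δ = -3119. Since Δ is not a rational square, the Galois group is not contained in A_3; it must be the full S_3 (irreducibility of the cubic rules out anything smaller).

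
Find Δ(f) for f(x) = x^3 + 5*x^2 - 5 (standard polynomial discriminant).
Δ = 1825

For x^3 + a x^2 + b x + c the discriminant is Δ = 18 a b c - 4 a^3 c + a^2 b^2 - 4 b^3 - 27 c^2.
Plug a = 5, b = 0, c = -5:
  18*(5)*(0)*(-5) - 4*(5)^3*(-5) + (5)^2*(0)^2 - 4*(0)^3 - 27*(-5)^2
  = 0 + (2500) + 0 + (0) + (-675)
  = 1825.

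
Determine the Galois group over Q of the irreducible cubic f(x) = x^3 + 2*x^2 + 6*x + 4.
Gal(K/Q) = S_3 (symmetric group of order 6)

Compute the discriminant of x^3 + (2)*x^2 + (6)*x + (4): Δ = -416. Since Δ is not a rational square, the Galois group is not contained in A_3; it must be the full S_3 (irreducibility of the cubic rules out anything smaller).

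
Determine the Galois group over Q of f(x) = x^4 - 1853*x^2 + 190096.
Gal(K/Q) = Z/2Z (cyclic of order 2)

f factors as (x^2 - 109)(x^2 - 1744), so the splitting field is K = Q(sqrt(109), sqrt(1744)). The squarefree part of 109 is 109 and the squarefree part of 1744 is also 109, so sqrt(109) and sqrt(1744) are both rational multiples of sqrt(109). Hence Q(sqrt(109)) = Q(sqrt(1744)) = Q(sqrt(109)), and the splitting field collapses to a single degree-2 extension with Galois group Z/2Z.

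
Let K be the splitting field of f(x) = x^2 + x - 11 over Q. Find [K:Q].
[K:Q] = 2

The discriminant of x^2 + (1)*x + (-11) is b^2 - 4c = 1 - (-44) = 45. Since 45 is not a perfect square in Q, the polynomial is irreducible over Q. Its two roots generate a degree-2 extension, so [K:Q] = 2.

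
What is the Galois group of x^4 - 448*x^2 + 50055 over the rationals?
Gal(K/Q) = V_4 (Klein four-group, Z/2Z × Z/2Z)

f factors as (x^2 - 235)(x^2 - 213), so the splitting field is K = Q(sqrt(235), sqrt(213)). The elements 235, 213, 50055 are all non-squares in Q, so sqrt(235) and sqrt(213) generate independent quadratic extensions. Thus [K:Q] = 4 and Gal(K/Q) is generated by the two order-2 automorphisms sqrt(235) ↦ -sqrt(235) and sqrt(213) ↦ -sqrt(213), giving V_4.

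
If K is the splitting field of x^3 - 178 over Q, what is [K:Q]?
[K:Q] = 6

x^3 - 178 has one real root r = 178^(1/3) and two complex roots r*zeta_3, r*zeta_3^2 where zeta_3 = e^(2*pi*i/3). The splitting field is Q(r, zeta_3). [Q(r):Q] = 3 and [Q(zeta_3):Q] = 2 with gcd = 1, so [Q(r, zeta_3):Q] = 3 * 2 = 6.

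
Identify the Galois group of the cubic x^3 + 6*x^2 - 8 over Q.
Gal(K/Q) = A_3 (cyclic of order 3)

Compute the discriminant of x^3 + (6)*x^2 + (0)*x + (-8): Δ = 5184. Since Δ is a perfect square (Δ = 72^2), the Galois group is contained in A_3. Irreducibility forces the group to be transitive on three roots, so Gal = A_3.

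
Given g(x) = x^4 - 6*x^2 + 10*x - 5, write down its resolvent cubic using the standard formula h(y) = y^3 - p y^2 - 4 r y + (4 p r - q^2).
h(y) = y^3 + 6*y^2 + 20*y + 20

Identify coefficients: p = -6, q = 10, r = -5.
Plug into h(y) = y^3 - p y^2 - 4 r y + (4 p r - q^2):
  h(y) = y^3 - (-6) y^2 - 4*(-5) y + (4*(-6)*(-5) - (10)^2)
       = y^3 + (6) y^2 + (20) y + (20).
Simplifying: h(y) = y^3 + 6*y^2 + 20*y + 20.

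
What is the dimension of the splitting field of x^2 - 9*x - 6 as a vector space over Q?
[K:Q] = 2

The discriminant of x^2 + (-9)*x + (-6) is b^2 - 4c = 81 - (-24) = 105. Since 105 is not a perfect square in Q, the polynomial is irreducible over Q. Its two roots generate a degree-2 extension, so [K:Q] = 2.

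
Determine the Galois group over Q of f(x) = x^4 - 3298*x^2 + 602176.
Gal(K/Q) = Z/2Z (cyclic of order 2)

f factors as (x^2 - 194)(x^2 - 3104), so the splitting field is K = Q(sqrt(194), sqrt(3104)). The squarefree part of 194 is 194 and the squarefree part of 3104 is also 194, so sqrt(194) and sqrt(3104) are both rational multiples of sqrt(194). Hence Q(sqrt(194)) = Q(sqrt(3104)) = Q(sqrt(194)), and the splitting field collapses to a single degree-2 extension with Galois group Z/2Z.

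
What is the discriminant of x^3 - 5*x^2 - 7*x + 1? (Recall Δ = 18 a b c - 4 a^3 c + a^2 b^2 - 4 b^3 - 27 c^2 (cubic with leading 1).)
Δ = 3700

For x^3 + a x^2 + b x + c the discriminant is Δ = 18 a b c - 4 a^3 c + a^2 b^2 - 4 b^3 - 27 c^2.
Plug a = -5, b = -7, c = 1:
  18*(-5)*(-7)*(1) - 4*(-5)^3*(1) + (-5)^2*(-7)^2 - 4*(-7)^3 - 27*(1)^2
  = 630 + (500) + 1225 + (1372) + (-27)
  = 3700.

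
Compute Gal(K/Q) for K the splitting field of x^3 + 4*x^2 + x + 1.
Gal(K/Q) = S_3 (symmetric group of order 6)

Compute the discriminant of x^3 + (4)*x^2 + (1)*x + (1): Δ = -199. Since Δ is not a rational square, the Galois group is not contained in A_3; it must be the full S_3 (irreducibility of the cubic rules out anything smaller).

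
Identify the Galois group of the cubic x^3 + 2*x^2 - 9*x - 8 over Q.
Gal(K/Q) = S_3 (symmetric group of order 6)

Compute the discriminant of x^3 + (2)*x^2 + (-9)*x + (-8): Δ = 4360. Since Δ is not a rational square, the Galois group is not contained in A_3; it must be the full S_3 (irreducibility of the cubic rules out anything smaller).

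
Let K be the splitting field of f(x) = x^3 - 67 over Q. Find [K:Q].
[K:Q] = 6

x^3 - 67 has one real root r = 67^(1/3) and two complex roots r*zeta_3, r*zeta_3^2 where zeta_3 = e^(2*pi*i/3). The splitting field is Q(r, zeta_3). [Q(r):Q] = 3 and [Q(zeta_3):Q] = 2 with gcd = 1, so [Q(r, zeta_3):Q] = 3 * 2 = 6.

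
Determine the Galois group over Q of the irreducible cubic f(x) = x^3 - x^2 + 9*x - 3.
Gal(K/Q) = S_3 (symmetric group of order 6)

Compute the discriminant of x^3 + (-1)*x^2 + (9)*x + (-3): Δ = -2604. Since Δ is not a rational square, the Galois group is not contained in A_3; it must be the full S_3 (irreducibility of the cubic rules out anything smaller).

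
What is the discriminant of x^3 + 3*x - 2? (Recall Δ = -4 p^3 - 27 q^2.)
Δ = -216

For a depressed cubic x^3 + p x + q the discriminant is Δ = -4 p^3 - 27 q^2 = -4*(3)^3 - 27*(-2)^2 = -108 - 108 = -216.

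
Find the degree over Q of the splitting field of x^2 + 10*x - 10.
[K:Q] = 2

The discriminant of x^2 + (10)*x + (-10) is b^2 - 4c = 100 - (-40) = 140. Since 140 is not a perfect square in Q, the polynomial is irreducible over Q. Its two roots generate a degree-2 extension, so [K:Q] = 2.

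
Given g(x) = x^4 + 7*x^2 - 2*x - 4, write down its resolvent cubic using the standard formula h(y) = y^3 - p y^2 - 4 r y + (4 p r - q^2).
h(y) = y^3 - 7*y^2 + 16*y - 116

Identify coefficients: p = 7, q = -2, r = -4.
Plug into h(y) = y^3 - p y^2 - 4 r y + (4 p r - q^2):
  h(y) = y^3 - (7) y^2 - 4*(-4) y + (4*(7)*(-4) - (-2)^2)
       = y^3 + (-7) y^2 + (16) y + (-116).
Simplifying: h(y) = y^3 - 7*y^2 + 16*y - 116.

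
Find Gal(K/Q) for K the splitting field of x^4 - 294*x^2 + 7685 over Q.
Gal(K/Q) = V_4 (Klein four-group, Z/2Z × Z/2Z)

f factors as (x^2 - 265)(x^2 - 29), so the splitting field is K = Q(sqrt(265), sqrt(29)). The elements 265, 29, 7685 are all non-squares in Q, so sqrt(265) and sqrt(29) generate independent quadratic extensions. Thus [K:Q] = 4 and Gal(K/Q) is generated by the two order-2 automorphisms sqrt(265) ↦ -sqrt(265) and sqrt(29) ↦ -sqrt(29), giving V_4.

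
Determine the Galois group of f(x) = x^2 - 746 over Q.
Gal(K/Q) = Z/2Z (cyclic of order 2)

x^2 - 746 is irreducible over Q since 746 is not a rational square. The splitting field Q(sqrt(746)) has degree 2 over Q, and its unique nontrivial automorphism is sqrt(746) ↦ -sqrt(746). Hence Gal(Q(sqrt(746))/Q) = Z/2Z.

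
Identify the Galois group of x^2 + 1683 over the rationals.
Gal(K/Q) = Z/2Z (cyclic of order 2)

x^2 + 1683 is irreducible over Q since -1683 is not a rational square. The splitting field Q(sqrt(-1683)) has degree 2 over Q, and its unique nontrivial automorphism is sqrt(-1683) ↦ -sqrt(-1683). Hence Gal(Q(sqrt(-1683))/Q) = Z/2Z.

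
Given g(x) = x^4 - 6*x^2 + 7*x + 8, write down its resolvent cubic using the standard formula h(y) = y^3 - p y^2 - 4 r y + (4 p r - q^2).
h(y) = y^3 + 6*y^2 - 32*y - 241

Identify coefficients: p = -6, q = 7, r = 8.
Plug into h(y) = y^3 - p y^2 - 4 r y + (4 p r - q^2):
  h(y) = y^3 - (-6) y^2 - 4*(8) y + (4*(-6)*(8) - (7)^2)
       = y^3 + (6) y^2 + (-32) y + (-241).
Simplifying: h(y) = y^3 + 6*y^2 - 32*y - 241.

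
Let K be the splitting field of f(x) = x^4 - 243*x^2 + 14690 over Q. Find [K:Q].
[K:Q] = 4

f factors as (x^2 - 113)(x^2 - 130); the splitting field is K = Q(sqrt(113), sqrt(130)). Since 113, 130, and 14690 are all non-squares in Q, the three subfields Q(sqrt(113)), Q(sqrt(130)), Q(sqrt(14690)) are distinct degree-2 extensions, so [K:Q] = 4 (Klein four Galois group).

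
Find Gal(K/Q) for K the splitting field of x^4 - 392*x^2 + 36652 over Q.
Gal(K/Q) = V_4 (Klein four-group, Z/2Z × Z/2Z)

f factors as (x^2 - 238)(x^2 - 154), so the splitting field is K = Q(sqrt(238), sqrt(154)). The elements 238, 154, 36652 are all non-squares in Q, so sqrt(238) and sqrt(154) generate independent quadratic extensions. Thus [K:Q] = 4 and Gal(K/Q) is generated by the two order-2 automorphisms sqrt(238) ↦ -sqrt(238) and sqrt(154) ↦ -sqrt(154), giving V_4.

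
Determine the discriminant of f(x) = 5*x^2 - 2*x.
Δ = 4

For a quadratic a x^2 + b x + c the discriminant is Δ = b^2 - 4ac = (-2)^2 - 4*(5)*(0) = 4 - (0) = 4.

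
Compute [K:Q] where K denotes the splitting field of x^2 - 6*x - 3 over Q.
[K:Q] = 2

The discriminant of x^2 + (-6)*x + (-3) is b^2 - 4c = 36 - (-12) = 48. Since 48 is not a perfect square in Q, the polynomial is irreducible over Q. Its two roots generate a degree-2 extension, so [K:Q] = 2.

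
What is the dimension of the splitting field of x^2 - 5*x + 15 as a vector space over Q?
[K:Q] = 2

The discriminant of x^2 + (-5)*x + (15) is b^2 - 4c = 25 - (60) = -35. Since -35 is not a perfect square in Q, the polynomial is irreducible over Q. Its two roots generate a degree-2 extension, so [K:Q] = 2.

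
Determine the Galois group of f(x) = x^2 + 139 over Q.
Gal(K/Q) = Z/2Z (cyclic of order 2)

x^2 + 139 is irreducible over Q since -139 is not a rational square. The splitting field Q(sqrt(-139)) has degree 2 over Q, and its unique nontrivial automorphism is sqrt(-139) ↦ -sqrt(-139). Hence Gal(Q(sqrt(-139))/Q) = Z/2Z.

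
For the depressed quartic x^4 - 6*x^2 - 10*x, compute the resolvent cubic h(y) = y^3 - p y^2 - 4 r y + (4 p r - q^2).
h(y) = y^3 + 6*y^2 - 100

Identify coefficients: p = -6, q = -10, r = 0.
Plug into h(y) = y^3 - p y^2 - 4 r y + (4 p r - q^2):
  h(y) = y^3 - (-6) y^2 - 4*(0) y + (4*(-6)*(0) - (-10)^2)
       = y^3 + (6) y^2 + (0) y + (-100).
Simplifying: h(y) = y^3 + 6*y^2 - 100.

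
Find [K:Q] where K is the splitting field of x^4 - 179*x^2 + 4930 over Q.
[K:Q] = 4

f factors as (x^2 - 145)(x^2 - 34); the splitting field is K = Q(sqrt(145), sqrt(34)). Since 145, 34, and 4930 are all non-squares in Q, the three subfields Q(sqrt(145)), Q(sqrt(34)), Q(sqrt(4930)) are distinct degree-2 extensions, so [K:Q] = 4 (Klein four Galois group).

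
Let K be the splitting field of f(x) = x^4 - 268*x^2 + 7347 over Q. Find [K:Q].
[K:Q] = 4

f factors as (x^2 - 237)(x^2 - 31); the splitting field is K = Q(sqrt(237), sqrt(31)). Since 237, 31, and 7347 are all non-squares in Q, the three subfields Q(sqrt(237)), Q(sqrt(31)), Q(sqrt(7347)) are distinct degree-2 extensions, so [K:Q] = 4 (Klein four Galois group).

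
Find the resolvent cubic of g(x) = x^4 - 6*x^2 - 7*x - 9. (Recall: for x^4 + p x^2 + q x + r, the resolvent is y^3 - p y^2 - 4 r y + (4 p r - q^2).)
h(y) = y^3 + 6*y^2 + 36*y + 167

Identify coefficients: p = -6, q = -7, r = -9.
Plug into h(y) = y^3 - p y^2 - 4 r y + (4 p r - q^2):
  h(y) = y^3 - (-6) y^2 - 4*(-9) y + (4*(-6)*(-9) - (-7)^2)
       = y^3 + (6) y^2 + (36) y + (167).
Simplifying: h(y) = y^3 + 6*y^2 + 36*y + 167.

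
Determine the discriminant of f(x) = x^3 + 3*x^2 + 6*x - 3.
Δ = -1431

For x^3 + a x^2 + b x + c the discriminant is Δ = 18 a b c - 4 a^3 c + a^2 b^2 - 4 b^3 - 27 c^2.
Plug a = 3, b = 6, c = -3:
  18*(3)*(6)*(-3) - 4*(3)^3*(-3) + (3)^2*(6)^2 - 4*(6)^3 - 27*(-3)^2
  = -972 + (324) + 324 + (-864) + (-243)
  = -1431.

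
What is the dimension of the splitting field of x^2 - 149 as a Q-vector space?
[K:Q] = 2

The polynomial x^2 - 149 is irreducible over Q since 149 is not a perfect square. Its splitting field is Q(sqrt(149)), which has degree 2 over Q.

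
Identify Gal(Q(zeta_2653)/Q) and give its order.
|Gal(Q(zeta_2653)/Q)| = phi(2653) = 2268; group ≅ (Z/2653Z)^* ≅ Z/6Z × Z/378Z

The n-th cyclotomic polynomial Φ_2653(x) is the minimal polynomial of zeta_2653 over Q and has degree phi(2653) = 2268. So Q(zeta_2653) is a degree-2268 Galois extension with Galois group (Z/2653Z)^*. By CRT, (Z/2653Z)^* ≅ (Z/7Z)^* × (Z/379Z)^*. Each prime-power unit group is (Z/7Z)^* ≅ Z/6Z; (Z/379Z)^* ≅ Z/378Z. Hence Gal(Q(zeta_2653)/Q) ≅ Z/6Z × Z/378Z.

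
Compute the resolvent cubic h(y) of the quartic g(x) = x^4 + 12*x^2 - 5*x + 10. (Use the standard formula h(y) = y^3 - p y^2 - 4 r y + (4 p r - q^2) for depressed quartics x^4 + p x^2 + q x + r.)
h(y) = y^3 - 12*y^2 - 40*y + 455

Identify coefficients: p = 12, q = -5, r = 10.
Plug into h(y) = y^3 - p y^2 - 4 r y + (4 p r - q^2):
  h(y) = y^3 - (12) y^2 - 4*(10) y + (4*(12)*(10) - (-5)^2)
       = y^3 + (-12) y^2 + (-40) y + (455).
Simplifying: h(y) = y^3 - 12*y^2 - 40*y + 455.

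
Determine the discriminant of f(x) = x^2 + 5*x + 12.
Δ = -23

For a quadratic a x^2 + b x + c the discriminant is Δ = b^2 - 4ac = (5)^2 - 4*(1)*(12) = 25 - (48) = -23.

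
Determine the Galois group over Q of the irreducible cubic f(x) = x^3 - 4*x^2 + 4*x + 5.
Gal(K/Q) = S_3 (symmetric group of order 6)

Compute the discriminant of x^3 + (-4)*x^2 + (4)*x + (5): Δ = -835. Since Δ is not a rational square, the Galois group is not contained in A_3; it must be the full S_3 (irreducibility of the cubic rules out anything smaller).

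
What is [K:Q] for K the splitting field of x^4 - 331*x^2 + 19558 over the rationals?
[K:Q] = 4

f factors as (x^2 - 77)(x^2 - 254); the splitting field is K = Q(sqrt(77), sqrt(254)). Since 77, 254, and 19558 are all non-squares in Q, the three subfields Q(sqrt(77)), Q(sqrt(254)), Q(sqrt(19558)) are distinct degree-2 extensions, so [K:Q] = 4 (Klein four Galois group).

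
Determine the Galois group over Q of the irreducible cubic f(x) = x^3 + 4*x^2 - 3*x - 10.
Gal(K/Q) = S_3 (symmetric group of order 6)

Compute the discriminant of x^3 + (4)*x^2 + (-3)*x + (-10): Δ = 2272. Since Δ is not a rational square, the Galois group is not contained in A_3; it must be the full S_3 (irreducibility of the cubic rules out anything smaller).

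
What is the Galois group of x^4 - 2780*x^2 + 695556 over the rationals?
Gal(K/Q) = Z/2Z (cyclic of order 2)

f factors as (x^2 - 2502)(x^2 - 278), so the splitting field is K = Q(sqrt(2502), sqrt(278)). The squarefree part of 2502 is 278 and the squarefree part of 278 is also 278, so sqrt(2502) and sqrt(278) are both rational multiples of sqrt(278). Hence Q(sqrt(2502)) = Q(sqrt(278)) = Q(sqrt(278)), and the splitting field collapses to a single degree-2 extension with Galois group Z/2Z.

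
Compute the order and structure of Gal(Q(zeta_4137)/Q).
|Gal(Q(zeta_4137)/Q)| = phi(4137) = 2352; group ≅ (Z/4137Z)^* ≅ Z/2Z × Z/6Z × Z/196Z

The n-th cyclotomic polynomial Φ_4137(x) is the minimal polynomial of zeta_4137 over Q and has degree phi(4137) = 2352. So Q(zeta_4137) is a degree-2352 Galois extension with Galois group (Z/4137Z)^*. By CRT, (Z/4137Z)^* ≅ (Z/3Z)^* × (Z/7Z)^* × (Z/197Z)^*. Each prime-power unit group is (Z/3Z)^* ≅ Z/2Z; (Z/7Z)^* ≅ Z/6Z; (Z/197Z)^* ≅ Z/196Z. Hence Gal(Q(zeta_4137)/Q) ≅ Z/2Z × Z/6Z × Z/196Z.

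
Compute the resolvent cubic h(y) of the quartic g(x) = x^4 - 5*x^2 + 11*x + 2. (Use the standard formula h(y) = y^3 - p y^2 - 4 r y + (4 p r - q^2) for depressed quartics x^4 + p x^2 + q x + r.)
h(y) = y^3 + 5*y^2 - 8*y - 161

Identify coefficients: p = -5, q = 11, r = 2.
Plug into h(y) = y^3 - p y^2 - 4 r y + (4 p r - q^2):
  h(y) = y^3 - (-5) y^2 - 4*(2) y + (4*(-5)*(2) - (11)^2)
       = y^3 + (5) y^2 + (-8) y + (-161).
Simplifying: h(y) = y^3 + 5*y^2 - 8*y - 161.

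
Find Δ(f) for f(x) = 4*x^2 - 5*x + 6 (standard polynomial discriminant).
Δ = -71

For a quadratic a x^2 + b x + c the discriminant is Δ = b^2 - 4ac = (-5)^2 - 4*(4)*(6) = 25 - (96) = -71.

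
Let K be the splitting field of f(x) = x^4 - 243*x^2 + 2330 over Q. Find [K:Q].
[K:Q] = 4

f factors as (x^2 - 10)(x^2 - 233); the splitting field is K = Q(sqrt(10), sqrt(233)). Since 10, 233, and 2330 are all non-squares in Q, the three subfields Q(sqrt(10)), Q(sqrt(233)), Q(sqrt(2330)) are distinct degree-2 extensions, so [K:Q] = 4 (Klein four Galois group).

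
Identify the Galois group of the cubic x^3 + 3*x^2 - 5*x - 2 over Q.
Gal(K/Q) = S_3 (symmetric group of order 6)

Compute the discriminant of x^3 + (3)*x^2 + (-5)*x + (-2): Δ = 1373. Since Δ is not a rational square, the Galois group is not contained in A_3; it must be the full S_3 (irreducibility of the cubic rules out anything smaller).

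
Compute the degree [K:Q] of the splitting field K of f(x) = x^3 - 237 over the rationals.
[K:Q] = 6

x^3 - 237 has one real root r = 237^(1/3) and two complex roots r*zeta_3, r*zeta_3^2 where zeta_3 = e^(2*pi*i/3). The splitting field is Q(r, zeta_3). [Q(r):Q] = 3 and [Q(zeta_3):Q] = 2 with gcd = 1, so [Q(r, zeta_3):Q] = 3 * 2 = 6.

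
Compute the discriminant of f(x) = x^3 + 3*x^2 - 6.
Δ = -324

For x^3 + a x^2 + b x + c the discriminant is Δ = 18 a b c - 4 a^3 c + a^2 b^2 - 4 b^3 - 27 c^2.
Plug a = 3, b = 0, c = -6:
  18*(3)*(0)*(-6) - 4*(3)^3*(-6) + (3)^2*(0)^2 - 4*(0)^3 - 27*(-6)^2
  = 0 + (648) + 0 + (0) + (-972)
  = -324.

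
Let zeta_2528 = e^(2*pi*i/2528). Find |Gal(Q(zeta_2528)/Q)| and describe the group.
|Gal(Q(zeta_2528)/Q)| = phi(2528) = 1248; group ≅ (Z/2528Z)^* ≅ Z/2Z × Z/8Z × Z/78Z

The n-th cyclotomic polynomial Φ_2528(x) is the minimal polynomial of zeta_2528 over Q and has degree phi(2528) = 1248. So Q(zeta_2528) is a degree-1248 Galois extension with Galois group (Z/2528Z)^*. By CRT, (Z/2528Z)^* ≅ (Z/32Z)^* × (Z/79Z)^*. Each prime-power unit group is (Z/32Z)^* ≅ Z/2Z × Z/8Z; (Z/79Z)^* ≅ Z/78Z. Hence Gal(Q(zeta_2528)/Q) ≅ Z/2Z × Z/8Z × Z/78Z.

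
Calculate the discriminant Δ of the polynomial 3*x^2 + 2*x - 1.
Δ = 16

For a quadratic a x^2 + b x + c the discriminant is Δ = b^2 - 4ac = (2)^2 - 4*(3)*(-1) = 4 - (-12) = 16.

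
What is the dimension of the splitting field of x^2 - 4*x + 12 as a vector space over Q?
[K:Q] = 2

The discriminant of x^2 + (-4)*x + (12) is b^2 - 4c = 16 - (48) = -32. Since -32 is not a perfect square in Q, the polynomial is irreducible over Q. Its two roots generate a degree-2 extension, so [K:Q] = 2.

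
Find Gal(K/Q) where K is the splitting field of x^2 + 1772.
Gal(K/Q) = Z/2Z (cyclic of order 2)

x^2 + 1772 is irreducible over Q since -1772 is not a rational square. The splitting field Q(sqrt(-1772)) has degree 2 over Q, and its unique nontrivial automorphism is sqrt(-1772) ↦ -sqrt(-1772). Hence Gal(Q(sqrt(-1772))/Q) = Z/2Z.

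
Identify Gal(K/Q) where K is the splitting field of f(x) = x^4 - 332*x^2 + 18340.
Gal(K/Q) = V_4 (Klein four-group, Z/2Z × Z/2Z)

f factors as (x^2 - 262)(x^2 - 70), so the splitting field is K = Q(sqrt(262), sqrt(70)). The elements 262, 70, 18340 are all non-squares in Q, so sqrt(262) and sqrt(70) generate independent quadratic extensions. Thus [K:Q] = 4 and Gal(K/Q) is generated by the two order-2 automorphisms sqrt(262) ↦ -sqrt(262) and sqrt(70) ↦ -sqrt(70), giving V_4.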